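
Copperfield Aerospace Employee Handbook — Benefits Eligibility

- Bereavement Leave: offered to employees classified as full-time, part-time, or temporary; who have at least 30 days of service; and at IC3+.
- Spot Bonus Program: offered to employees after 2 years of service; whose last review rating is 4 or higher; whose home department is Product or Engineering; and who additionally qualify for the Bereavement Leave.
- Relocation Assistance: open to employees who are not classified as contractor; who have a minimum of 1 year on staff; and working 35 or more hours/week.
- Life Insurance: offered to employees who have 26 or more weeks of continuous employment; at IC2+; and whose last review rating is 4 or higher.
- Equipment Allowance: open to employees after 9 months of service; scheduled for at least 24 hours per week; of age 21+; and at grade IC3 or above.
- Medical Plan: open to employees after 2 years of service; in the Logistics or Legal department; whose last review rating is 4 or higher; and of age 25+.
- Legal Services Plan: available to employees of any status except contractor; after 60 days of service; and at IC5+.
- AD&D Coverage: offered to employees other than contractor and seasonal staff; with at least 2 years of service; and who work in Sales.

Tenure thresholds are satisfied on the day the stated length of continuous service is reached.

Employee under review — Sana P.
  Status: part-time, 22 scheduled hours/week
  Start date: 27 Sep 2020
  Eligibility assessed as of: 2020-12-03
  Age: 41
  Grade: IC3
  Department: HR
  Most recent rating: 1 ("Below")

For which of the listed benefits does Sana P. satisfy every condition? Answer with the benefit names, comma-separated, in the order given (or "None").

Service from 27 Sep 2020 to 2020-12-03: 67 days.
Bereavement Leave — status part-time ✓; service 67 days ≥ 30 days ✓; grade IC3 ≥ IC3 ✓ → eligible.
Spot Bonus Program — service 67 days < 2 years (≈730 days) ✗ → not eligible.
Relocation Assistance — status part-time ✓ (not excluded); service 67 days < 1 year (≈365 days) ✗ → not eligible.
Life Insurance — service 67 days < 26 weeks (≈182 days) ✗ → not eligible.
Equipment Allowance — service 67 days < 9 months (≈270 days) ✗ → not eligible.
Medical Plan — service 67 days < 2 years (≈730 days) ✗ → not eligible.
Legal Services Plan — status part-time ✓ (not excluded); service 67 days ≥ 60 days ✓; grade IC3 < IC5 ✗ → not eligible.
AD&D Coverage — status part-time ✓ (not excluded); service 67 days < 2 years (≈730 days) ✗ → not eligible.

Bereavement Leave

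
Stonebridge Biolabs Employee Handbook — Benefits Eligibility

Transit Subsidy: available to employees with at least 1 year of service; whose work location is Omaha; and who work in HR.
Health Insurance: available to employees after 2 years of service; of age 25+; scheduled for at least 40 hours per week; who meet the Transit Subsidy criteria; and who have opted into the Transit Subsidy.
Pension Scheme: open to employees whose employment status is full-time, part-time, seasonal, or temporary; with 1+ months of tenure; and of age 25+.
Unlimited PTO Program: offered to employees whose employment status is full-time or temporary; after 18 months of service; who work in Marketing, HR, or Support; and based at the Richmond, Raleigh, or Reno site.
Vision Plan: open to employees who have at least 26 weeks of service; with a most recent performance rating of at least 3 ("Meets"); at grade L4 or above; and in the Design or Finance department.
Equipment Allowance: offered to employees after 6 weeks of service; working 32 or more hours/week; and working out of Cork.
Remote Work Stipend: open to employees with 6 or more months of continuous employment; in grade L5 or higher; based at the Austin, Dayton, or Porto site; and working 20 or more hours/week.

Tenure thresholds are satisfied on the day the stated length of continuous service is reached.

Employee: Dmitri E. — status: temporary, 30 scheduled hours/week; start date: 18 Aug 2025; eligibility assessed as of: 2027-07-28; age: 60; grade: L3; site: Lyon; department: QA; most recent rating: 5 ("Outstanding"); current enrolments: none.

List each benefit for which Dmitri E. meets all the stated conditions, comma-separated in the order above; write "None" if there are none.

Pension Scheme

Service from 18 Aug 2025 to 2027-07-28: 709 days.
Transit Subsidy — service 709 days ≥ 1 year (≈365 days) ✓; site Lyon ✗ (not Omaha) → not eligible.
Health Insurance — service 709 days < 2 years (≈730 days) ✗ → not eligible.
Pension Scheme — status temporary ✓; service 709 days ≥ 1 month (≈30 days) ✓; age 60 ≥ 25 ✓ → eligible.
Unlimited PTO Program — status temporary ✓; service 709 days ≥ 18 months (≈540 days) ✓; dept QA ✗ → not eligible.
Vision Plan — service 709 days ≥ 26 weeks (≈182 days) ✓; rating 5 ≥ 3 ✓; grade L3 < L4 ✗ → not eligible.
Equipment Allowance — service 709 days ≥ 6 weeks (≈42 days) ✓; 30 hrs/wk < 32 ✗ → not eligible.
Remote Work Stipend — service 709 days ≥ 6 months (≈180 days) ✓; grade L3 < L5 ✗ → not eligible.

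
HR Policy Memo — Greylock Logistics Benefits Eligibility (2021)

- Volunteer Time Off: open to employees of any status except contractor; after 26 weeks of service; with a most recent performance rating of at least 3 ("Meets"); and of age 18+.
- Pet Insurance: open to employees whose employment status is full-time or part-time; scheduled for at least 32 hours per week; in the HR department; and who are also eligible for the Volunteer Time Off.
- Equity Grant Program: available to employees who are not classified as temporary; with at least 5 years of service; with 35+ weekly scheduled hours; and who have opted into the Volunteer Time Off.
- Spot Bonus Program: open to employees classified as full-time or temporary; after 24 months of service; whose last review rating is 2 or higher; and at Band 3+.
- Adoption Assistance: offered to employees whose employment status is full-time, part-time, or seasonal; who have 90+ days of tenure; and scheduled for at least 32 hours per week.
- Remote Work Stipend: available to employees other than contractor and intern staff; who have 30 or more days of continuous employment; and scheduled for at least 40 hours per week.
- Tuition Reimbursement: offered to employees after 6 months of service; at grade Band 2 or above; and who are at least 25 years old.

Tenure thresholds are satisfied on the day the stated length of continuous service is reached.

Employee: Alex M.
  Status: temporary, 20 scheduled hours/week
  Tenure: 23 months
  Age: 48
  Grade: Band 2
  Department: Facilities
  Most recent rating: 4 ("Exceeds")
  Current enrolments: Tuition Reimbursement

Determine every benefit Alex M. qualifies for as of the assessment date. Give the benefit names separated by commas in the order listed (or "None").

Volunteer Time Off — status temporary ✓ (not excluded); service 23 months ≥ 26 weeks (≈182 days) ✓; rating 4 ≥ 3 ✓; age 48 ≥ 18 ✓ → eligible.
Pet Insurance — status temporary ✗ (requires full-time or part-time) → not eligible.
Equity Grant Program — status temporary ✗ (excluded) → not eligible.
Spot Bonus Program — status temporary ✓; service 23 months < 24 months ✗ → not eligible.
Adoption Assistance — status temporary ✗ (requires full-time, part-time, or seasonal) → not eligible.
Remote Work Stipend — status temporary ✓ (not excluded); service 23 months ≥ 30 days ✓; 20 hrs/wk < 40 ✗ → not eligible.
Tuition Reimbursement — service 23 months ≥ 6 months ✓; grade Band 2 ≥ Band 2 ✓; age 48 ≥ 25 ✓ → eligible.

Volunteer Time Off, Tuition Reimbursement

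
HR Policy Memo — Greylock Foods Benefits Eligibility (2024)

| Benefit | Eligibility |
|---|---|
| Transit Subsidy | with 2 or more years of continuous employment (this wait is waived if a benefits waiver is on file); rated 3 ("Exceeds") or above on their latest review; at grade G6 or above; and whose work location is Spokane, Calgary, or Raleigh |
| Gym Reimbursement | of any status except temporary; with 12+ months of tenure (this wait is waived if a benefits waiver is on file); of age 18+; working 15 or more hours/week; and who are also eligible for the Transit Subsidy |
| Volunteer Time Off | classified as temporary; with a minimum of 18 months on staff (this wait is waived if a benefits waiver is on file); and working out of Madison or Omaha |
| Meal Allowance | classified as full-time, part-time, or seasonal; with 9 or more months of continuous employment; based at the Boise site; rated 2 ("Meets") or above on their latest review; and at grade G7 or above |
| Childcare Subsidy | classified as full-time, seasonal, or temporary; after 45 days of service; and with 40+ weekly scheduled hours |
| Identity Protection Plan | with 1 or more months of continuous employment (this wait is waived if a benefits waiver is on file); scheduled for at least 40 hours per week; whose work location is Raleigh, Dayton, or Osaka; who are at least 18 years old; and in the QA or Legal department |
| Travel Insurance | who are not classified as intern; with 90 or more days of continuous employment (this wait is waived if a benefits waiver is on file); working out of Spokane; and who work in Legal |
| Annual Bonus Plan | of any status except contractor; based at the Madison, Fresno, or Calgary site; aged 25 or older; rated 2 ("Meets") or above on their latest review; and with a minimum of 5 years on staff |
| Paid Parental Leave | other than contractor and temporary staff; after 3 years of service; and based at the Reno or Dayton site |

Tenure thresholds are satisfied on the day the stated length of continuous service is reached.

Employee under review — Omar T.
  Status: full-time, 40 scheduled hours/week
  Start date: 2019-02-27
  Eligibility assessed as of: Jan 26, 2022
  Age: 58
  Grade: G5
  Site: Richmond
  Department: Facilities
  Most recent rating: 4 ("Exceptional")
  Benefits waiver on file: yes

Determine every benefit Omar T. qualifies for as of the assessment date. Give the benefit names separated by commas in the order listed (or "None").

Service from 2019-02-27 to Jan 26, 2022: 1064 days.
Transit Subsidy — benefits waiver on file ✓; rating 4 ≥ 3 ✓; grade G5 < G6 ✗ → not eligible.
Gym Reimbursement — status full-time ✓ (not excluded); benefits waiver on file ✓; age 58 ≥ 18 ✓; 40 hrs/wk ≥ 15 ✓; not eligible for Transit Subsidy ✗ → not eligible.
Volunteer Time Off — status full-time ✗ (requires temporary) → not eligible.
Meal Allowance — status full-time ✓; service 1064 days ≥ 9 months (≈270 days) ✓; site Richmond ✗ (not Boise) → not eligible.
Childcare Subsidy — status full-time ✓; service 1064 days ≥ 45 days ✓; 40 hrs/wk ≥ 40 ✓ → eligible.
Identity Protection Plan — benefits waiver on file ✓; 40 hrs/wk ≥ 40 ✓; site Richmond ✗ (not Raleigh, Dayton, or Osaka) → not eligible.
Travel Insurance — status full-time ✓ (not excluded); benefits waiver on file ✓; site Richmond ✗ (not Spokane) → not eligible.
Annual Bonus Plan — status full-time ✓ (not excluded); site Richmond ✗ (not Madison, Fresno, or Calgary) → not eligible.
Paid Parental Leave — status full-time ✓ (not excluded); service 1064 days < 3 years (≈1095 days) ✗ → not eligible.

Childcare Subsidy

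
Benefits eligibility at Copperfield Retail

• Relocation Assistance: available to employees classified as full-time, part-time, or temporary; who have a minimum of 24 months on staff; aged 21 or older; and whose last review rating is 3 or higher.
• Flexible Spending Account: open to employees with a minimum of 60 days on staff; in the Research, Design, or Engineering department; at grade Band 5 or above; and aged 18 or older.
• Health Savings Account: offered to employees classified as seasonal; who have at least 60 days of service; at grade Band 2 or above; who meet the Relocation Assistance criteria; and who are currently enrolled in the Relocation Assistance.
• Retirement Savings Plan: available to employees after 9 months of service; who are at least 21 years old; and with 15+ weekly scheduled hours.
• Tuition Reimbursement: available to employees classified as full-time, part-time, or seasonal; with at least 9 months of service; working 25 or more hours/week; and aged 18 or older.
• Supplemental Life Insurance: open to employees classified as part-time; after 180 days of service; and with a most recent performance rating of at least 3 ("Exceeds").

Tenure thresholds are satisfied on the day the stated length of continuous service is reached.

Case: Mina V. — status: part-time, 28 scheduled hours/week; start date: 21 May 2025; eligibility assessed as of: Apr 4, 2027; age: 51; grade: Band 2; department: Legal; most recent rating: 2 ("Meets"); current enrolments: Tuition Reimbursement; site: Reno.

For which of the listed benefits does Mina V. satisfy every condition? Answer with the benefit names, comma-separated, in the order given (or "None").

Retirement Savings Plan, Tuition Reimbursement

Service from 21 May 2025 to Apr 4, 2027: 683 days.
Relocation Assistance — status part-time ✓; service 683 days < 24 months (≈720 days) ✗ → not eligible.
Flexible Spending Account — service 683 days ≥ 60 days ✓; dept Legal ✗ → not eligible.
Health Savings Account — status part-time ✗ (requires seasonal) → not eligible.
Retirement Savings Plan — service 683 days ≥ 9 months (≈270 days) ✓; age 51 ≥ 21 ✓; 28 hrs/wk ≥ 15 ✓ → eligible.
Tuition Reimbursement — status part-time ✓; service 683 days ≥ 9 months (≈270 days) ✓; 28 hrs/wk ≥ 25 ✓; age 51 ≥ 18 ✓ → eligible.
Supplemental Life Insurance — status part-time ✓; service 683 days ≥ 180 days ✓; rating 2 < 3 ✗ → not eligible.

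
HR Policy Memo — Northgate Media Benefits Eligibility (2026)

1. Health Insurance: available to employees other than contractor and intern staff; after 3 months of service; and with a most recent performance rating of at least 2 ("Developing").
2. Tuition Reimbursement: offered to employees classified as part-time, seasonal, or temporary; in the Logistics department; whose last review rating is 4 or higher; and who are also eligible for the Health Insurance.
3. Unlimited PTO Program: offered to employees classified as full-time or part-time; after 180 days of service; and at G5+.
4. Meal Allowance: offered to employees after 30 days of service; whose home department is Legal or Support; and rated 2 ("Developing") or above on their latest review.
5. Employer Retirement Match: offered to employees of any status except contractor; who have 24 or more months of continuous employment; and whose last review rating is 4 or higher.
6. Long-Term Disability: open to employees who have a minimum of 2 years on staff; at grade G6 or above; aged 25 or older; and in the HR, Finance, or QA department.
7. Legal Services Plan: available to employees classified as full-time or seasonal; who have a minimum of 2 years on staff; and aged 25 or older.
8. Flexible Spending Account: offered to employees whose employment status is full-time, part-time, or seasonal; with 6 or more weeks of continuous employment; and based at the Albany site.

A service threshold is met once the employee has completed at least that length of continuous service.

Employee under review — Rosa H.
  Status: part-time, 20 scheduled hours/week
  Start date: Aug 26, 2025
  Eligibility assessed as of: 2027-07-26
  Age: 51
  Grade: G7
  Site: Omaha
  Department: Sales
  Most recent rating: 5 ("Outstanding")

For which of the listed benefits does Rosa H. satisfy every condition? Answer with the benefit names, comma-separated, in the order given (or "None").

Service from Aug 26, 2025 to 2027-07-26: 699 days.
Health Insurance — status part-time ✓ (not excluded); service 699 days ≥ 3 months (≈90 days) ✓; rating 5 ≥ 2 ✓ → eligible.
Tuition Reimbursement — status part-time ✓; dept Sales ✗ → not eligible.
Unlimited PTO Program — status part-time ✓; service 699 days ≥ 180 days ✓; grade G7 ≥ G5 ✓ → eligible.
Meal Allowance — service 699 days ≥ 30 days ✓; dept Sales ✗ → not eligible.
Employer Retirement Match — status part-time ✓ (not excluded); service 699 days < 24 months (≈720 days) ✗ → not eligible.
Long-Term Disability — service 699 days < 2 years (≈730 days) ✗ → not eligible.
Legal Services Plan — status part-time ✗ (requires full-time or seasonal) → not eligible.
Flexible Spending Account — status part-time ✓; service 699 days ≥ 6 weeks (≈42 days) ✓; site Omaha ✗ (not Albany) → not eligible.

Health Insurance, Unlimited PTO Program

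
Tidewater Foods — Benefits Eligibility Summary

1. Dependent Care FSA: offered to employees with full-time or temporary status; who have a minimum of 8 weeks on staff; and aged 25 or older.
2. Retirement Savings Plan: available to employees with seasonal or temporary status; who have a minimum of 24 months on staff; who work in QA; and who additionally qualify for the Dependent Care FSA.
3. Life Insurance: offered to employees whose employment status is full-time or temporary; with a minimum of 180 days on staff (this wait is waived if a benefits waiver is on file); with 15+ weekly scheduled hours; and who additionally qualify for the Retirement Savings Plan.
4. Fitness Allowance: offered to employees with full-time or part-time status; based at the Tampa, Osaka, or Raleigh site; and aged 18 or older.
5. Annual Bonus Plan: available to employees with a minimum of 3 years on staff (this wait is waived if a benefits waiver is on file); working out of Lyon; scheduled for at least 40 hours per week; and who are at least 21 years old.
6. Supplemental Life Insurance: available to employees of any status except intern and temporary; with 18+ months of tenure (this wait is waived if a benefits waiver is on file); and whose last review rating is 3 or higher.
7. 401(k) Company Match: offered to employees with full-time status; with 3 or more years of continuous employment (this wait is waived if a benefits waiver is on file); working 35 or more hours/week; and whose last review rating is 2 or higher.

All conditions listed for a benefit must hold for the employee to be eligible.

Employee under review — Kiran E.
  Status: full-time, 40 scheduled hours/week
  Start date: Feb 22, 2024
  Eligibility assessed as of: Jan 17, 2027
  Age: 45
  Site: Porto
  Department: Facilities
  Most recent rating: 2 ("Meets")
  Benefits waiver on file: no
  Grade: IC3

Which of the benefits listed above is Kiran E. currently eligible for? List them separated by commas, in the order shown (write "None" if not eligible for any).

Dependent Care FSA

Service from Feb 22, 2024 to Jan 17, 2027: 1060 days.
Dependent Care FSA — status full-time ✓; service 1060 days ≥ 8 weeks (≈56 days) ✓; age 45 ≥ 25 ✓ → eligible.
Retirement Savings Plan — status full-time ✗ (requires seasonal or temporary) → not eligible.
Life Insurance — status full-time ✓; no waiver, service 1060 days ≥ 180 days ✓; 40 hrs/wk ≥ 15 ✓; not eligible for Retirement Savings Plan ✗ → not eligible.
Fitness Allowance — status full-time ✓; site Porto ✗ (not Tampa, Osaka, or Raleigh) → not eligible.
Annual Bonus Plan — no waiver, service 1060 days < 3 years (≈1095 days) ✗ → not eligible.
Supplemental Life Insurance — status full-time ✓ (not excluded); no waiver, service 1060 days ≥ 18 months (≈540 days) ✓; rating 2 < 3 ✗ → not eligible.
401(k) Company Match — status full-time ✓; no waiver, service 1060 days < 3 years (≈1095 days) ✗ → not eligible.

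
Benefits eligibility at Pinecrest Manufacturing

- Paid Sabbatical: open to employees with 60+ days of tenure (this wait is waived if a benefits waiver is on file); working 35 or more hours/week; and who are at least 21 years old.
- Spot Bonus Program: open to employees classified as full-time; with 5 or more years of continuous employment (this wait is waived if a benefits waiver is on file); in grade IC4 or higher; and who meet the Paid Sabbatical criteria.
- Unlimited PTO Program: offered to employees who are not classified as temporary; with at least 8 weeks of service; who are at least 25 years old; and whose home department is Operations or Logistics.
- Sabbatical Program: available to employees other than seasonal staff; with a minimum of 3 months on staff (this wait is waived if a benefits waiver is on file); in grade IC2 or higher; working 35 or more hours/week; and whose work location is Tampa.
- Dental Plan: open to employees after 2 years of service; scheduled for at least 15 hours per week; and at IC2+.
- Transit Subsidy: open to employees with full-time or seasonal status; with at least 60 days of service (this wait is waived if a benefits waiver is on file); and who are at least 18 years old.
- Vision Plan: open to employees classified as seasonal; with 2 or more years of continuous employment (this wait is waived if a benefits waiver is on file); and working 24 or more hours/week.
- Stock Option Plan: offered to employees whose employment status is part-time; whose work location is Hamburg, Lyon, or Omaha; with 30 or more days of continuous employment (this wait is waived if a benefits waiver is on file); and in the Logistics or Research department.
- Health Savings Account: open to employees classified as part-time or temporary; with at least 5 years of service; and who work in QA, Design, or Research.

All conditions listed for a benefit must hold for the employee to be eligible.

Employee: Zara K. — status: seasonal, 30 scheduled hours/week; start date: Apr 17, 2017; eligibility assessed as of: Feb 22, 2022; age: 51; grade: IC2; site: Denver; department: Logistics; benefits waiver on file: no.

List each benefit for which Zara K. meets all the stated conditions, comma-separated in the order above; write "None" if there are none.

Unlimited PTO Program, Dental Plan, Transit Subsidy, Vision Plan

Service from Apr 17, 2017 to Feb 22, 2022: 1772 days.
Paid Sabbatical — no waiver, service 1772 days ≥ 60 days ✓; 30 hrs/wk < 35 ✗ → not eligible.
Spot Bonus Program — status seasonal ✗ (requires full-time) → not eligible.
Unlimited PTO Program — status seasonal ✓ (not excluded); service 1772 days ≥ 8 weeks (≈56 days) ✓; age 51 ≥ 25 ✓; dept Logistics ✓ → eligible.
Sabbatical Program — status seasonal ✗ (excluded) → not eligible.
Dental Plan — service 1772 days ≥ 2 years (≈730 days) ✓; 30 hrs/wk ≥ 15 ✓; grade IC2 ≥ IC2 ✓ → eligible.
Transit Subsidy — status seasonal ✓; no waiver, service 1772 days ≥ 60 days ✓; age 51 ≥ 18 ✓ → eligible.
Vision Plan — status seasonal ✓; no waiver, service 1772 days ≥ 2 years (≈730 days) ✓; 30 hrs/wk ≥ 24 ✓ → eligible.
Stock Option Plan — status seasonal ✗ (requires part-time) → not eligible.
Health Savings Account — status seasonal ✗ (requires part-time or temporary) → not eligible.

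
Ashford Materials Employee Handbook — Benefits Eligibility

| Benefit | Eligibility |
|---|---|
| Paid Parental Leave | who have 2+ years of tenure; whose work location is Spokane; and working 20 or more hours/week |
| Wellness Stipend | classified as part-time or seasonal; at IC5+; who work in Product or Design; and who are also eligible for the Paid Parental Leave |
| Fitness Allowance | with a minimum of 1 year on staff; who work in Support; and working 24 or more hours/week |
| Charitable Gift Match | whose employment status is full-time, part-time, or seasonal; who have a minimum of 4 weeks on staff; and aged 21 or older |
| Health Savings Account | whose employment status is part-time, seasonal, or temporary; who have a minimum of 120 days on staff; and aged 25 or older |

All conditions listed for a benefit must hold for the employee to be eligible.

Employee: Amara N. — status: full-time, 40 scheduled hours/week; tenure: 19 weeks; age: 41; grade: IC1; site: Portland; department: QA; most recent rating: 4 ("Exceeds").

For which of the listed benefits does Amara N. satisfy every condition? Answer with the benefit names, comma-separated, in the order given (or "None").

Paid Parental Leave — service 19 weeks < 2 years (≈730 days) ✗ → not eligible.
Wellness Stipend — status full-time ✗ (requires part-time or seasonal) → not eligible.
Fitness Allowance — service 19 weeks < 1 year (≈365 days) ✗ → not eligible.
Charitable Gift Match — status full-time ✓; service 19 weeks ≥ 4 weeks ✓; age 41 ≥ 21 ✓ → eligible.
Health Savings Account — status full-time ✗ (requires part-time, seasonal, or temporary) → not eligible.

Charitable Gift Match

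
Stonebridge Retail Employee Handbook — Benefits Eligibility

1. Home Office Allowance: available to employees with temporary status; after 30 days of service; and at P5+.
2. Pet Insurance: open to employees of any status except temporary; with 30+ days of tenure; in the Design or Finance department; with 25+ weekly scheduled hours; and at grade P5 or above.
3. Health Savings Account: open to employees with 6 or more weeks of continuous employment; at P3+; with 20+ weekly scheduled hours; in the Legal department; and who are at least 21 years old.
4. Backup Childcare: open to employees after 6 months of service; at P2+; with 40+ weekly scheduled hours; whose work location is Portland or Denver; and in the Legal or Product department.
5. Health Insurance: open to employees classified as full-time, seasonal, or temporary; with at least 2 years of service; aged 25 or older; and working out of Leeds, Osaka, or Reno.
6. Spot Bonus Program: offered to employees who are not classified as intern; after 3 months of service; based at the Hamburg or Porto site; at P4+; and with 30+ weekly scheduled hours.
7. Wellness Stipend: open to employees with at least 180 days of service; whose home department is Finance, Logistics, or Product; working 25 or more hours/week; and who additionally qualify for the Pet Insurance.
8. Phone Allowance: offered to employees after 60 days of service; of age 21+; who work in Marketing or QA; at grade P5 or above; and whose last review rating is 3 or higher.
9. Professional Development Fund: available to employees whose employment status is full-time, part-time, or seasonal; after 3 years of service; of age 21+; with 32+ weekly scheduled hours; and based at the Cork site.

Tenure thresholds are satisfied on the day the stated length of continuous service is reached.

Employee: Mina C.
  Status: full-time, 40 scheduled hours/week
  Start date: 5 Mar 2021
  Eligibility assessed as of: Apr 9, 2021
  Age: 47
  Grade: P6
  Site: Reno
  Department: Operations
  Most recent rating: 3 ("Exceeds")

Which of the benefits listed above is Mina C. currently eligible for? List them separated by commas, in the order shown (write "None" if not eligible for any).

Service from 5 Mar 2021 to Apr 9, 2021: 35 days.
Home Office Allowance — status full-time ✗ (requires temporary) → not eligible.
Pet Insurance — status full-time ✓ (not excluded); service 35 days ≥ 30 days ✓; dept Operations ✗ → not eligible.
Health Savings Account — service 35 days < 6 weeks (≈42 days) ✗ → not eligible.
Backup Childcare — service 35 days < 6 months (≈180 days) ✗ → not eligible.
Health Insurance — status full-time ✓; service 35 days < 2 years (≈730 days) ✗ → not eligible.
Spot Bonus Program — status full-time ✓ (not excluded); service 35 days < 3 months (≈90 days) ✗ → not eligible.
Wellness Stipend — service 35 days < 180 days ✗ → not eligible.
Phone Allowance — service 35 days < 60 days ✗ → not eligible.
Professional Development Fund — status full-time ✓; service 35 days < 3 years (≈1095 days) ✗ → not eligible.

None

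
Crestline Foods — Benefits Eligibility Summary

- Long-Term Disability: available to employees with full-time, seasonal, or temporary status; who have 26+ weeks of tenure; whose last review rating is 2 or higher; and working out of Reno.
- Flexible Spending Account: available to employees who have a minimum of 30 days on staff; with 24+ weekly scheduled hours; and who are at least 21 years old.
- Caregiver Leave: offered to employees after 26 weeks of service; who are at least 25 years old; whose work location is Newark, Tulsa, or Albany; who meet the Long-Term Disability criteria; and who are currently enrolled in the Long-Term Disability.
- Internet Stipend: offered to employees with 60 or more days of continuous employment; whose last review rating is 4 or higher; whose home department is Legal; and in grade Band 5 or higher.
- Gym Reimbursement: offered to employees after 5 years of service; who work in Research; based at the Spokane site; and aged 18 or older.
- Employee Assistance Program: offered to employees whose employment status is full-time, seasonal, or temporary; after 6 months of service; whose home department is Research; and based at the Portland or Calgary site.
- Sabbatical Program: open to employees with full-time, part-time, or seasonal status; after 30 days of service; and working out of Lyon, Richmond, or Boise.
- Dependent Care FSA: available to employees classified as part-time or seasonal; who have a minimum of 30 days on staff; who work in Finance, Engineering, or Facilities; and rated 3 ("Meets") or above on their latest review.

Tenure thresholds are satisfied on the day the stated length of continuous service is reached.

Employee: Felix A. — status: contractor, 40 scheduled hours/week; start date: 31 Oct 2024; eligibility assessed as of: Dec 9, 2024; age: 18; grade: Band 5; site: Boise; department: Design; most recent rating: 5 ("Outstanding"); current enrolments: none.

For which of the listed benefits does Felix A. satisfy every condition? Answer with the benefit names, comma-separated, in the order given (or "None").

None

Service from 31 Oct 2024 to Dec 9, 2024: 39 days.
Long-Term Disability — status contractor ✗ (requires full-time, seasonal, or temporary) → not eligible.
Flexible Spending Account — service 39 days ≥ 30 days ✓; 40 hrs/wk ≥ 24 ✓; age 18 < 21 ✗ → not eligible.
Caregiver Leave — service 39 days < 26 weeks (≈182 days) ✗ → not eligible.
Internet Stipend — service 39 days < 60 days ✗ → not eligible.
Gym Reimbursement — service 39 days < 5 years (≈1825 days) ✗ → not eligible.
Employee Assistance Program — status contractor ✗ (requires full-time, seasonal, or temporary) → not eligible.
Sabbatical Program — status contractor ✗ (requires full-time, part-time, or seasonal) → not eligible.
Dependent Care FSA — status contractor ✗ (requires part-time or seasonal) → not eligible.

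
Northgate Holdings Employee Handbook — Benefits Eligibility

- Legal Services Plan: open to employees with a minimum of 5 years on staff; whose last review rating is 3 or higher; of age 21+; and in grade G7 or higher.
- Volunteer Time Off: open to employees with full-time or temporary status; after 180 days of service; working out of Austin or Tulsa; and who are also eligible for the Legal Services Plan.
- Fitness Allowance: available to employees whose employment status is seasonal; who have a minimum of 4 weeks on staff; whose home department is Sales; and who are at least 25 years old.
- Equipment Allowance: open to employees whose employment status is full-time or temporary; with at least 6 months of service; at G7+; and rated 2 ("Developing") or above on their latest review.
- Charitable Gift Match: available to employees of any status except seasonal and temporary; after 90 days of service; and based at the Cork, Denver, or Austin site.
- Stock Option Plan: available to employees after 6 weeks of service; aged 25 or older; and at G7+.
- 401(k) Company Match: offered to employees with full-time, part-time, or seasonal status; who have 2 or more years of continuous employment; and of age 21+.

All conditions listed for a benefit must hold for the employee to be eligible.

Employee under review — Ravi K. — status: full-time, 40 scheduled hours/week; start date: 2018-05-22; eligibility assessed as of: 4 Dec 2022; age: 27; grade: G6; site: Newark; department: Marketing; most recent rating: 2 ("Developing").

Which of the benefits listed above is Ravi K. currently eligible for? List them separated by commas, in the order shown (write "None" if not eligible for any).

401(k) Company Match

Service from 2018-05-22 to 4 Dec 2022: 1657 days.
Legal Services Plan — service 1657 days < 5 years (≈1825 days) ✗ → not eligible.
Volunteer Time Off — status full-time ✓; service 1657 days ≥ 180 days ✓; site Newark ✗ (not Austin or Tulsa) → not eligible.
Fitness Allowance — status full-time ✗ (requires seasonal) → not eligible.
Equipment Allowance — status full-time ✓; service 1657 days ≥ 6 months (≈180 days) ✓; grade G6 < G7 ✗ → not eligible.
Charitable Gift Match — status full-time ✓ (not excluded); service 1657 days ≥ 90 days ✓; site Newark ✗ (not Cork, Denver, or Austin) → not eligible.
Stock Option Plan — service 1657 days ≥ 6 weeks (≈42 days) ✓; age 27 ≥ 25 ✓; grade G6 < G7 ✗ → not eligible.
401(k) Company Match — status full-time ✓; service 1657 days ≥ 2 years (≈730 days) ✓; age 27 ≥ 21 ✓ → eligible.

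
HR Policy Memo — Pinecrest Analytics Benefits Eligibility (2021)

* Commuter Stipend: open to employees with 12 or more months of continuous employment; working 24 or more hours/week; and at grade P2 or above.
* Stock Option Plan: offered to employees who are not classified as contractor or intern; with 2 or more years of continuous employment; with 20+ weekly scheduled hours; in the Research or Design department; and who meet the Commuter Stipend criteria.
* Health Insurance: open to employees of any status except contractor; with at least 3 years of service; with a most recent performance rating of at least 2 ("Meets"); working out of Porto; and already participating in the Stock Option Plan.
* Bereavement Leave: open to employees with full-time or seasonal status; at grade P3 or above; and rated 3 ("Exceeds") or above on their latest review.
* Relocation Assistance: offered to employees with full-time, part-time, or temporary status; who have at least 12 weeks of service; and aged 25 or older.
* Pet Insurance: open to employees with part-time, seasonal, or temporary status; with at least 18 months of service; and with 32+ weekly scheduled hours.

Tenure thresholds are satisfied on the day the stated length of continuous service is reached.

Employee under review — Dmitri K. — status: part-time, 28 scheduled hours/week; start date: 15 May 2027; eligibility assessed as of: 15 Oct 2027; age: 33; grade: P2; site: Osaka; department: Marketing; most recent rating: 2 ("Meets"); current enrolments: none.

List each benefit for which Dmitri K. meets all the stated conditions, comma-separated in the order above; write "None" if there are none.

Service from 15 May 2027 to 15 Oct 2027: 153 days.
Commuter Stipend — service 153 days < 12 months (≈360 days) ✗ → not eligible.
Stock Option Plan — status part-time ✓ (not excluded); service 153 days < 2 years (≈730 days) ✗ → not eligible.
Health Insurance — status part-time ✓ (not excluded); service 153 days < 3 years (≈1095 days) ✗ → not eligible.
Bereavement Leave — status part-time ✗ (requires full-time or seasonal) → not eligible.
Relocation Assistance — status part-time ✓; service 153 days ≥ 12 weeks (≈84 days) ✓; age 33 ≥ 25 ✓ → eligible.
Pet Insurance — status part-time ✓; service 153 days < 18 months (≈540 days) ✗ → not eligible.

Relocation Assistance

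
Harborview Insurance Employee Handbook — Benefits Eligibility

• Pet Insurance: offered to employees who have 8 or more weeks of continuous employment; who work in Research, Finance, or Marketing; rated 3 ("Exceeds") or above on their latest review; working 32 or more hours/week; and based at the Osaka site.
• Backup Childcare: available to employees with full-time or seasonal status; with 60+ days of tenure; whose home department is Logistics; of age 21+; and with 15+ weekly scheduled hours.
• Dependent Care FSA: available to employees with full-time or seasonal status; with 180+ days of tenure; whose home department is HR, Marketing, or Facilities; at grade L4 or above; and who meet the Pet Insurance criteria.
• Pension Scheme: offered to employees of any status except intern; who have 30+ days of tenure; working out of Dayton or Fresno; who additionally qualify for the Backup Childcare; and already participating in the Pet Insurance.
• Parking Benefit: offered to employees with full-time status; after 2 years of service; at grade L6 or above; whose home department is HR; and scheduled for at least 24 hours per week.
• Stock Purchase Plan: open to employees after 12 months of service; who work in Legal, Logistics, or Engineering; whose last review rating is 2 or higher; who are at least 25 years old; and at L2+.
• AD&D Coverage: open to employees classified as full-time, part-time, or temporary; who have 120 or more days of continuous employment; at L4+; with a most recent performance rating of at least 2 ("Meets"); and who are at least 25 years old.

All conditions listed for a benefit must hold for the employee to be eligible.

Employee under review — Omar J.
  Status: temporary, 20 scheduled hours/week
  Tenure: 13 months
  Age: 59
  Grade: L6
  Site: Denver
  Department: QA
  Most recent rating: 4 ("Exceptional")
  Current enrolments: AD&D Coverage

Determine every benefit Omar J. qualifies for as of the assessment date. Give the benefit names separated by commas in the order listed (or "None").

Pet Insurance — service 13 months ≥ 8 weeks (≈56 days) ✓; dept QA ✗ → not eligible.
Backup Childcare — status temporary ✗ (requires full-time or seasonal) → not eligible.
Dependent Care FSA — status temporary ✗ (requires full-time or seasonal) → not eligible.
Pension Scheme — status temporary ✓ (not excluded); service 13 months ≥ 30 days ✓; site Denver ✗ (not Dayton or Fresno) → not eligible.
Parking Benefit — status temporary ✗ (requires full-time) → not eligible.
Stock Purchase Plan — service 13 months ≥ 12 months ✓; dept QA ✗ → not eligible.
AD&D Coverage — status temporary ✓; service 13 months ≥ 120 days ✓; grade L6 ≥ L4 ✓; rating 4 ≥ 2 ✓; age 59 ≥ 25 ✓ → eligible.

AD&D Coverage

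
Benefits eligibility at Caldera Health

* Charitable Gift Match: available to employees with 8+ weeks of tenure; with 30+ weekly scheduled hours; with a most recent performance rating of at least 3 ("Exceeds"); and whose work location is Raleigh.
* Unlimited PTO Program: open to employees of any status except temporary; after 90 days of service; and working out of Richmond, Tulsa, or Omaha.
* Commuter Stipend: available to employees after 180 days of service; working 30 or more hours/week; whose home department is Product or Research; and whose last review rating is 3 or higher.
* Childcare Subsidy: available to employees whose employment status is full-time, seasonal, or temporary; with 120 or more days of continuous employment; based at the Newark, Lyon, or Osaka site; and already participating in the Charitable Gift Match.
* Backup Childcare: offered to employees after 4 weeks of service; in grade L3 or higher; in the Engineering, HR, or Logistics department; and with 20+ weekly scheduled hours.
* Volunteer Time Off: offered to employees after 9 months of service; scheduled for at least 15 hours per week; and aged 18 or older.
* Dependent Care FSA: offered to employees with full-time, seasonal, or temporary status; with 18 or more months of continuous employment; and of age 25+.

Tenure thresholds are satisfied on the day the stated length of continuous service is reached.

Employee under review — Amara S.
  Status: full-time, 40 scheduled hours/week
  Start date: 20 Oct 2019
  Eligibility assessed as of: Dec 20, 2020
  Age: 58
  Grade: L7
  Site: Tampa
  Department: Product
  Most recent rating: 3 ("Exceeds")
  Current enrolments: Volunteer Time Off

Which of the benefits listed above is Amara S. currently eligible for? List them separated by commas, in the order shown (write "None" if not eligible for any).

Commuter Stipend, Volunteer Time Off

Service from 20 Oct 2019 to Dec 20, 2020: 427 days.
Charitable Gift Match — service 427 days ≥ 8 weeks (≈56 days) ✓; 40 hrs/wk ≥ 30 ✓; rating 3 ≥ 3 ✓; site Tampa ✗ (not Raleigh) → not eligible.
Unlimited PTO Program — status full-time ✓ (not excluded); service 427 days ≥ 90 days ✓; site Tampa ✗ (not Richmond, Tulsa, or Omaha) → not eligible.
Commuter Stipend — service 427 days ≥ 180 days ✓; 40 hrs/wk ≥ 30 ✓; dept Product ✓; rating 3 ≥ 3 ✓ → eligible.
Childcare Subsidy — status full-time ✓; service 427 days ≥ 120 days ✓; site Tampa ✗ (not Newark, Lyon, or Osaka) → not eligible.
Backup Childcare — service 427 days ≥ 4 weeks (≈28 days) ✓; grade L7 ≥ L3 ✓; dept Product ✗ → not eligible.
Volunteer Time Off — service 427 days ≥ 9 months (≈270 days) ✓; 40 hrs/wk ≥ 15 ✓; age 58 ≥ 18 ✓ → eligible.
Dependent Care FSA — status full-time ✓; service 427 days < 18 months (≈540 days) ✗ → not eligible.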